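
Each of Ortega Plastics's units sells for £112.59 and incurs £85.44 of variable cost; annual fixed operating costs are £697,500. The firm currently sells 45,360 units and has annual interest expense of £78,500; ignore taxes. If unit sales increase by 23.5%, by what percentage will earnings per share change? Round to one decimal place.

Contribution at this volume is 45,360 × £27.15 = £1,231,524.00.
EBIT = £1,231,524.00 − £697,500 = £534,024.00.
After interest of £78,500.00, pre-tax earnings = £455,524.00.
DCL = total CM / (EBIT − I) = £1,231,524.00 / £455,524.00 = 2.7035.
%ΔEPS = DCL × %ΔSales = 2.7035 × +23.5% = +63.5%.

+63.5%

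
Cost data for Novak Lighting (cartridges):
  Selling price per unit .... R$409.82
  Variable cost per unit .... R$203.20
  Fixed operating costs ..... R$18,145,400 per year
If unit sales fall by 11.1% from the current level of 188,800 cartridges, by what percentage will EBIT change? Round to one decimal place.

-20.8%

Contribution at this volume is 188,800 × R$206.62 = R$39,009,856.00.
EBIT = R$39,009,856.00 − R$18,145,400 = R$20,864,456.00.
So DOL = total CM / EBIT = R$39,009,856.00 / R$20,864,456.00 = 1.8697.
%ΔEBIT = DOL × %ΔSales = 1.8697 × -11.1% = -20.8%.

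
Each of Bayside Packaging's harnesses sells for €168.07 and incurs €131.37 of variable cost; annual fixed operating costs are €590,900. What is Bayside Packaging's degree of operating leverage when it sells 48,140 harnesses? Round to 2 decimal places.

Contribution at this volume is 48,140 × €36.70 = €1,766,738.00.
Subtracting fixed costs: EBIT = €1,766,738.00 − €590,900 = €1,175,838.00.
So DOL = total CM / EBIT = €1,766,738.00 / €1,175,838.00 = 1.5025.

1.50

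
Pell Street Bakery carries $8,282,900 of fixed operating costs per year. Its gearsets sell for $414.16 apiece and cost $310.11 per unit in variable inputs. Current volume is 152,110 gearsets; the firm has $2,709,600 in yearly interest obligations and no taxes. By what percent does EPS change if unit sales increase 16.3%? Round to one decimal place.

+53.4%

At 152,110 units, contribution = 152,110 × $104.05 = $15,827,045.50.
Operating income = contribution − fixed costs = $15,827,045.50 − $8,282,900 = $7,544,145.50.
After interest of $2,709,600.00, pre-tax earnings = $4,834,545.50.
Degree of combined leverage = contribution ÷ (EBIT − I) = $15,827,045.50 ÷ $4,834,545.50 = 3.2737.
EPS therefore changes by 3.2737 × (+16.3%) = +53.4%.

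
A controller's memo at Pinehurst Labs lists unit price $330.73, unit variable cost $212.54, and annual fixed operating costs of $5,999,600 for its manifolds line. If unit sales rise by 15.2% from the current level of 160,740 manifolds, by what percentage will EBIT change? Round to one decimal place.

+22.2%

At 160,740 units, contribution = 160,740 × $118.19 = $18,997,860.60.
Subtracting fixed costs: EBIT = $18,997,860.60 − $5,999,600 = $12,998,260.60.
So DOL = total CM / EBIT = $18,997,860.60 / $12,998,260.60 = 1.4616.
So EBIT moves 1.4616 × (+15.2%) = +22.2%.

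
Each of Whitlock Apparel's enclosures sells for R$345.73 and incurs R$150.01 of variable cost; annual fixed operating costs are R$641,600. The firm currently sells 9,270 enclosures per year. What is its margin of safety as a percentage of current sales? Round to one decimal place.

64.6%

Unit CM = price − variable cost = R$345.73 − R$150.01 = R$195.72. Break-even units = R$641,600 ÷ R$195.72 = 3,278.15; break-even revenue = 3,278.15 × R$345.73 = R$1,133,355.65.
Actual sales revenue = 9,270 × R$345.73 = R$3,204,917.10.
Margin of safety = (R$3,204,917.10 − R$1,133,355.65) ÷ R$3,204,917.10 = 64.6%.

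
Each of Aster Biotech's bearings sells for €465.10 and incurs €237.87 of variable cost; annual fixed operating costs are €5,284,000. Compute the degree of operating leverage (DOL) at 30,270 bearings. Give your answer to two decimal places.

Total contribution margin = 30,270 × €227.23 = €6,878,252.10.
Subtracting fixed costs: EBIT = €6,878,252.10 − €5,284,000 = €1,594,252.10.
Degree of operating leverage = €6,878,252.10 / €1,594,252.10 = 4.3144.

4.31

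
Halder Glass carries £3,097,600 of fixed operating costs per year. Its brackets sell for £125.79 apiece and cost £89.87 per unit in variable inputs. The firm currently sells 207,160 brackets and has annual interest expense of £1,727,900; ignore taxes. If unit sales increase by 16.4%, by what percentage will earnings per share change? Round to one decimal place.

+46.7%

Total contribution margin = 207,160 × £35.92 = £7,441,187.20.
EBIT = £7,441,187.20 − £3,097,600 = £4,343,587.20.
Interest = £1,727,900.00, so EBIT − I = £2,615,687.20.
DCL = total CM / (EBIT − I) = £7,441,187.20 / £2,615,687.20 = 2.8448.
%ΔEPS = DCL × %ΔSales = 2.8448 × +16.4% = +46.7%.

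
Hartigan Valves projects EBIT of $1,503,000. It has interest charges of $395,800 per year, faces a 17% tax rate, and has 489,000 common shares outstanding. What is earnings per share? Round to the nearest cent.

$1.88

Pre-tax income = $1,503,000 − $395,800.00 = $1,107,200.00.
After tax at 17%: net income = $1,107,200.00 × 0.83 = $918,976.00.
Per share: $918,976.00 / 489,000 shares = $1.88.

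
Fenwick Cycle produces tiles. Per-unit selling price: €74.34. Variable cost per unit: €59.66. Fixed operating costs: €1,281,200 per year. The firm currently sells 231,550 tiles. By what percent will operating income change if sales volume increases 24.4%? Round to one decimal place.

At 231,550 units, contribution = 231,550 × €14.68 = €3,399,154.00.
Subtracting fixed costs: EBIT = €3,399,154.00 − €1,281,200 = €2,117,954.00.
So DOL = total CM / EBIT = €3,399,154.00 / €2,117,954.00 = 1.6049.
%ΔEBIT = DOL × %ΔSales = 1.6049 × +24.4% = +39.2%.

+39.2%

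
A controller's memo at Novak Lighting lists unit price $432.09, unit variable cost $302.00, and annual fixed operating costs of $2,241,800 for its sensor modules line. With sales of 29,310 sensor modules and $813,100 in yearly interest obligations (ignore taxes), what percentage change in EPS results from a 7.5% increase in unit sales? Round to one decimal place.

+37.7%

At 29,310 units, contribution = 29,310 × $130.09 = $3,812,937.90.
EBIT = $3,812,937.90 − $2,241,800 = $1,571,137.90.
Interest = $813,100.00, so EBIT − I = $758,037.90.
DCL = total CM / (EBIT − I) = $3,812,937.90 / $758,037.90 = 5.0300.
%ΔEPS = DCL × %ΔSales = 5.0300 × +7.5% = +37.7%.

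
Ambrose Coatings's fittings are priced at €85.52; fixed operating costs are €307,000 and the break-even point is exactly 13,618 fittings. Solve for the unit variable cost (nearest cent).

€62.98

Contribution per unit must be FC / Q = €307,000 / 13,618 = €22.5437.
Hence VC = price − CM = €85.52 − €22.5437 = €62.98.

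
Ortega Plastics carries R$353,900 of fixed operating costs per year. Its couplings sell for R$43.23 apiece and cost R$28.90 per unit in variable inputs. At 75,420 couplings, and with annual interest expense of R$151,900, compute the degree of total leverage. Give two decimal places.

1.88

Contribution at this volume is 75,420 × R$14.33 = R$1,080,768.60.
Operating income = contribution − fixed costs = R$1,080,768.60 − R$353,900 = R$726,868.60. Interest = R$151,900.00, so EBIT − I = R$574,968.60.
Degree of total leverage = total CM / (EBIT − interest) = R$1,080,768.60 / R$574,968.60 = 1.8797.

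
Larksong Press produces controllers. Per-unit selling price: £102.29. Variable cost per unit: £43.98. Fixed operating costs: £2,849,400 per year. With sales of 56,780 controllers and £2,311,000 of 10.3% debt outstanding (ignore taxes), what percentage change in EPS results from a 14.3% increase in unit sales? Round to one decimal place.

At 56,780 units, contribution = 56,780 × £58.31 = £3,310,841.80.
EBIT = £3,310,841.80 − £2,849,400 = £461,441.80.
After interest of £238,033.00, pre-tax earnings = £223,408.80.
DCL = total CM / (EBIT − I) = £3,310,841.80 / £223,408.80 = 14.8197.
EPS therefore changes by 14.8197 × (+14.3%) = +211.9%.

+211.9%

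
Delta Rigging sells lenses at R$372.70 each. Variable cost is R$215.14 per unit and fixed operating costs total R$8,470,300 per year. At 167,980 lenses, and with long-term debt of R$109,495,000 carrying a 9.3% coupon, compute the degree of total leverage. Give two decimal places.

3.39

Contribution at this volume is 167,980 × R$157.56 = R$26,466,928.80.
Subtracting fixed costs: EBIT = R$26,466,928.80 − R$8,470,300 = R$17,996,628.80. Interest = R$10,183,035.00, so EBIT − I = R$7,813,593.80.
Degree of total leverage = total CM / (EBIT − interest) = R$26,466,928.80 / R$7,813,593.80 = 3.3873.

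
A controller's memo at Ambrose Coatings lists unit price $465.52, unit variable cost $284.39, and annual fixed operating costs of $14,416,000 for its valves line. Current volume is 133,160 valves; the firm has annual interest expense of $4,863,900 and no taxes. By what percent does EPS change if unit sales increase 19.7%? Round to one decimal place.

+98.2%

Total contribution margin = 133,160 × $181.13 = $24,119,270.80.
Operating income = contribution − fixed costs = $24,119,270.80 − $14,416,000 = $9,703,270.80.
After interest of $4,863,900.00, pre-tax earnings = $4,839,370.80.
DCL = total CM / (EBIT − I) = $24,119,270.80 / $4,839,370.80 = 4.9840.
EPS therefore changes by 4.9840 × (+19.7%) = +98.2%.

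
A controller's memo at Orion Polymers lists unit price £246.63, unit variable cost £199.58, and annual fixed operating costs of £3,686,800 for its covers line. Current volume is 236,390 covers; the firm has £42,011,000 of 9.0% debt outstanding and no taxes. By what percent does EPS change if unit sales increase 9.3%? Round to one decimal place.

Total contribution margin = 236,390 × £47.05 = £11,122,149.50.
Operating income = contribution − fixed costs = £11,122,149.50 − £3,686,800 = £7,435,349.50.
Interest = £3,780,990.00, so EBIT − I = £3,654,359.50.
Degree of combined leverage = contribution ÷ (EBIT − I) = £11,122,149.50 ÷ £3,654,359.50 = 3.0435.
EPS therefore changes by 3.0435 × (+9.3%) = +28.3%.

+28.3%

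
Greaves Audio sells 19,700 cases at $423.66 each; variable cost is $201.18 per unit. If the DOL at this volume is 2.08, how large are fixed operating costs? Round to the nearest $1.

$2,275,714

Total contribution margin = 19,700 × $222.48 = $4,382,856.00.
Since DOL = CM ÷ EBIT, EBIT = $4,382,856.00 ÷ 2.08 = $2,107,142.31.
Fixed costs = CM − EBIT = $4,382,856.00 − $2,107,142.31 = $2,275,714.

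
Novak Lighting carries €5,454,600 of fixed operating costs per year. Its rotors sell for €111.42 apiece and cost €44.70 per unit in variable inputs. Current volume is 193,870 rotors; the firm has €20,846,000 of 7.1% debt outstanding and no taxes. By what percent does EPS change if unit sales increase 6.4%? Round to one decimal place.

+13.8%

At 193,870 units, contribution = 193,870 × €66.72 = €12,935,006.40.
Subtracting fixed costs: EBIT = €12,935,006.40 − €5,454,600 = €7,480,406.40.
Interest = €1,480,066.00, so EBIT − I = €6,000,340.40.
Degree of combined leverage = contribution ÷ (EBIT − I) = €12,935,006.40 ÷ €6,000,340.40 = 2.1557.
%ΔEPS = DCL × %ΔSales = 2.1557 × +6.4% = +13.8%.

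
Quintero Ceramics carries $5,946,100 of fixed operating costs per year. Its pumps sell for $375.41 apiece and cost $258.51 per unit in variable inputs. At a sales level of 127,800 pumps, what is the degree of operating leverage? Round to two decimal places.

Total contribution margin = 127,800 × $116.90 = $14,939,820.00.
Operating income = contribution − fixed costs = $14,939,820.00 − $5,946,100 = $8,993,720.00.
So DOL = total CM / EBIT = $14,939,820.00 / $8,993,720.00 = 1.6611.

1.66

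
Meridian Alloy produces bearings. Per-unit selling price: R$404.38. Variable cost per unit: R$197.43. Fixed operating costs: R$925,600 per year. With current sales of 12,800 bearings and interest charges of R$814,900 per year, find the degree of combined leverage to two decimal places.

2.92

Contribution at this volume is 12,800 × R$206.95 = R$2,648,960.00.
EBIT = R$2,648,960.00 − R$925,600 = R$1,723,360.00. Interest = R$814,900.00, so EBIT − I = R$908,460.00.
Degree of total leverage = total CM / (EBIT − interest) = R$2,648,960.00 / R$908,460.00 = 2.9159.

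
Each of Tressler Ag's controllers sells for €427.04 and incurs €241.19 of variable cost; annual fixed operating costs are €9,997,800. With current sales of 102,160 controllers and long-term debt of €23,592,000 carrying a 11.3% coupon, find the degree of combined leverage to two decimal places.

Contribution at this volume is 102,160 × €185.85 = €18,986,436.00.
Subtracting fixed costs: EBIT = €18,986,436.00 − €9,997,800 = €8,988,636.00. Interest = €2,665,896.00.
DOL = €18,986,436.00 ÷ €8,988,636.00 = 2.1123; DFL = €8,988,636.00 ÷ €6,322,740.00 = 1.4216.
DCL = DOL × DFL = 2.1123 × 1.4216 = 3.0028.

3.00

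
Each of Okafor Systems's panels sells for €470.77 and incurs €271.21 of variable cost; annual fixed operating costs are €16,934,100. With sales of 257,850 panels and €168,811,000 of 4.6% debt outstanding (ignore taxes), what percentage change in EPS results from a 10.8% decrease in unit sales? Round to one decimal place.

Total contribution margin = 257,850 × €199.56 = €51,456,546.00.
EBIT = €51,456,546.00 − €16,934,100 = €34,522,446.00.
Interest = €7,765,306.00, so EBIT − I = €26,757,140.00.
Degree of combined leverage = contribution ÷ (EBIT − I) = €51,456,546.00 ÷ €26,757,140.00 = 1.9231.
%ΔEPS = DCL × %ΔSales = 1.9231 × -10.8% = -20.8%.

-20.8%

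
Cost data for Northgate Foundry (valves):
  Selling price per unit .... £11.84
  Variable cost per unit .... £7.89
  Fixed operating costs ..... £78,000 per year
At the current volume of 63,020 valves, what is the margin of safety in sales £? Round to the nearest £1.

Each unit contributes £11.84 − £7.89 = £3.95. Break-even units = £78,000 ÷ £3.95 = 19,746.84; break-even revenue = 19,746.84 × £11.84 = £233,802.53.
Actual sales revenue = 63,020 × £11.84 = £746,156.80.
Margin of safety = £746,156.80 − £233,802.53 = £512,354.

£512,354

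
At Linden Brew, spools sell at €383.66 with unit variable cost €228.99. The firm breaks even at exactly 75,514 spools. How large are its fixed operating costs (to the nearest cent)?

Each unit contributes €383.66 − €228.99 = €154.67.
Fixed costs = break-even units × CM = 75,514 × €154.67 = €11,679,750.38.

€11,679,750.38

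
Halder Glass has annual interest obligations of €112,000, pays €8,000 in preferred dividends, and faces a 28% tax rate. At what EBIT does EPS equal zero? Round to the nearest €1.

Preferred dividends are paid after tax, so their pre-tax equivalent is €8,000 ÷ (1 − 0.28) = €11,111.11.
EPS = 0 when EBIT covers interest plus the pre-tax preferred burden: €112,000 + €11,111.11 = €123,111.11.

€123,111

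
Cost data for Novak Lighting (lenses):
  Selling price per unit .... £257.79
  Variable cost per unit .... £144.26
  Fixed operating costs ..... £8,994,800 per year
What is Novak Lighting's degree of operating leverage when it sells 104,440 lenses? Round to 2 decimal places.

At 104,440 units, contribution = 104,440 × £113.53 = £11,857,073.20.
EBIT = £11,857,073.20 − £8,994,800 = £2,862,273.20.
Degree of operating leverage = £11,857,073.20 / £2,862,273.20 = 4.1425.

4.14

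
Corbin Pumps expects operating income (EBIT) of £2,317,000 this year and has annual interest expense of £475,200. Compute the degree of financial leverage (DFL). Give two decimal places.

1.26

Interest = £475,200.00.
DFL = EBIT ÷ (EBIT − I) = £2,317,000 ÷ (£2,317,000 − £475,200.00) = £2,317,000 ÷ £1,841,800.00 = 1.2580.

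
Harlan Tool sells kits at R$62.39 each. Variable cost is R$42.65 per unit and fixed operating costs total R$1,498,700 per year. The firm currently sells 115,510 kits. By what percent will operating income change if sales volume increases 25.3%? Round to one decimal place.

+73.8%

Total contribution margin = 115,510 × R$19.74 = R$2,280,167.40.
Subtracting fixed costs: EBIT = R$2,280,167.40 − R$1,498,700 = R$781,467.40.
So DOL = total CM / EBIT = R$2,280,167.40 / R$781,467.40 = 2.9178.
Operating income changes by 2.9178 × +25.3% = +73.8%.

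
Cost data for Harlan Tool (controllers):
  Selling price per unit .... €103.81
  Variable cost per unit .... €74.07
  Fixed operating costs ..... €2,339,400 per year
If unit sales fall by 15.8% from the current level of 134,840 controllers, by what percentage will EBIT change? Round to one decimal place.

Contribution at this volume is 134,840 × €29.74 = €4,010,141.60.
Subtracting fixed costs: EBIT = €4,010,141.60 − €2,339,400 = €1,670,741.60.
Degree of operating leverage = €4,010,141.60 / €1,670,741.60 = 2.4002.
%ΔEBIT = DOL × %ΔSales = 2.4002 × -15.8% = -37.9%.

-37.9%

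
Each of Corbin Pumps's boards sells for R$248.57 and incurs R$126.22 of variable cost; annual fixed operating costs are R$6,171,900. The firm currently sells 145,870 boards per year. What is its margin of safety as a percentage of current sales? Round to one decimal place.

Each unit contributes R$248.57 − R$126.22 = R$122.35. Break-even units = R$6,171,900 ÷ R$122.35 = 50,444.63; break-even revenue = 50,444.63 × R$248.57 = R$12,539,020.70.
Current sales = 145,870 × R$248.57 = R$36,258,905.90.
Margin of safety = (R$36,258,905.90 − R$12,539,020.70) ÷ R$36,258,905.90 = 65.4%.

65.4%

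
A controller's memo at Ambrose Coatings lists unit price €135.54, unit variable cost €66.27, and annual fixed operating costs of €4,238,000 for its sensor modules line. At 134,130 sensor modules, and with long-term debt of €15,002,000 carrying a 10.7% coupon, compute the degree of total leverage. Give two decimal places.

Contribution at this volume is 134,130 × €69.27 = €9,291,185.10.
EBIT = €9,291,185.10 − €4,238,000 = €5,053,185.10. Interest = €1,605,214.00, so EBIT − I = €3,447,971.10.
DCL = contribution ÷ (EBIT − I) = €9,291,185.10 ÷ €3,447,971.10 = 2.6947.

2.69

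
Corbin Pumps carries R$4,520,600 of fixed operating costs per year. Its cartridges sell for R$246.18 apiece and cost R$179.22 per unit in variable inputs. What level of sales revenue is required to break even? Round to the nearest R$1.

Contribution margin per unit = R$246.18 − R$179.22 = R$66.96, a CM ratio of R$66.96 ÷ R$246.18 = 0.2720.
Break-even revenue = fixed costs × price ÷ CM = R$4,520,600 × R$246.18 ÷ R$66.96 = R$16,620,091.

R$16,620,091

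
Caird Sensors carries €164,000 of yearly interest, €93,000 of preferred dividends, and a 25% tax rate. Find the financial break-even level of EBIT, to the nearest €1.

€288,000

Grossing the preferred dividend up to pre-tax terms: €93,000 / (1 − 0.25) = €124,000.00.
Financial break-even EBIT = interest + D_p ÷ (1 − t) = €164,000 + €124,000.00 = €288,000.00.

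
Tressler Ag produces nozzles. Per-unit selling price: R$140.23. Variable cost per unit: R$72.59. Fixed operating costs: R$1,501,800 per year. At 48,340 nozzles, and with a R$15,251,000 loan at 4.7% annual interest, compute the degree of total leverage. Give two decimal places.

At 48,340 units, contribution = 48,340 × R$67.64 = R$3,269,717.60.
Subtracting fixed costs: EBIT = R$3,269,717.60 − R$1,501,800 = R$1,767,917.60. Interest = R$716,797.00, so EBIT − I = R$1,051,120.60.
DCL = contribution ÷ (EBIT − I) = R$3,269,717.60 ÷ R$1,051,120.60 = 3.1107.

3.11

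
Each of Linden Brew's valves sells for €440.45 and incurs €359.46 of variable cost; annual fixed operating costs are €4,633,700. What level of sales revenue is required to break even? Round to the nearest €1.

Contribution margin per unit = €440.45 − €359.46 = €80.99, a CM ratio of €80.99 ÷ €440.45 = 0.1839.
Break-even sales = FC ÷ CM ratio = €4,633,700 × €440.45 / €80.99 = €25,199,570.

€25,199,570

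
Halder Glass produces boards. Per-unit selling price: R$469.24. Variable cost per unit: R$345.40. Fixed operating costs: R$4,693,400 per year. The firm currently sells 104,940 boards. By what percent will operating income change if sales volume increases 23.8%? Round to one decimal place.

+37.3%

At 104,940 units, contribution = 104,940 × R$123.84 = R$12,995,769.60.
Operating income = contribution − fixed costs = R$12,995,769.60 − R$4,693,400 = R$8,302,369.60.
Degree of operating leverage = R$12,995,769.60 / R$8,302,369.60 = 1.5653.
%ΔEBIT = DOL × %ΔSales = 1.5653 × +23.8% = +37.3%.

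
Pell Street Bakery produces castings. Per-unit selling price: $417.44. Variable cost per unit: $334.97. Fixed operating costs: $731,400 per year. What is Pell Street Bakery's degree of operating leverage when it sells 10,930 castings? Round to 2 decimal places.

5.30

Total contribution margin = 10,930 × $82.47 = $901,397.10.
EBIT = $901,397.10 − $731,400 = $169,997.10.
DOL = contribution ÷ EBIT = $901,397.10 ÷ $169,997.10 = 5.3024.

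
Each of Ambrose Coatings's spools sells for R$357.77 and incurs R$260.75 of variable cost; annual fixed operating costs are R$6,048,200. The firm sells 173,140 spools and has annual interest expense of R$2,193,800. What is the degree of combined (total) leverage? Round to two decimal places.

At 173,140 units, contribution = 173,140 × R$97.02 = R$16,798,042.80.
Operating income = contribution − fixed costs = R$16,798,042.80 − R$6,048,200 = R$10,749,842.80. Interest = R$2,193,800.00, so EBIT − I = R$8,556,042.80.
DCL = contribution ÷ (EBIT − I) = R$16,798,042.80 ÷ R$8,556,042.80 = 1.9633.

1.96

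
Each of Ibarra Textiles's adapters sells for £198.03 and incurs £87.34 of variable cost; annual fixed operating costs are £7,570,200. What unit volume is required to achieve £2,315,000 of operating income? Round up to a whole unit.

Unit CM = price − variable cost = £198.03 − £87.34 = £110.69.
Need Q such that Q × £110.69 − £7,570,200 = £2,315,000, i.e. Q = £9,885,200 / £110.69 = 89,305.27 → 89,306.

89,306 adapters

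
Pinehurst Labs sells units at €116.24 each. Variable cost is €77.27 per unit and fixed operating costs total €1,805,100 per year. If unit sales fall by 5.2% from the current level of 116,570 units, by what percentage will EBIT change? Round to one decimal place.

Contribution at this volume is 116,570 × €38.97 = €4,542,732.90.
Subtracting fixed costs: EBIT = €4,542,732.90 − €1,805,100 = €2,737,632.90.
DOL = contribution ÷ EBIT = €4,542,732.90 ÷ €2,737,632.90 = 1.6594.
Operating income changes by 1.6594 × -5.2% = -8.6%.

-8.6%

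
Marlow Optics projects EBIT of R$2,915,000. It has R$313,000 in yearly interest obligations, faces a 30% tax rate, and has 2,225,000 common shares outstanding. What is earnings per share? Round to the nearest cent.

R$0.82

Interest = R$313,000.00, so EBT = R$2,915,000 − R$313,000.00 = R$2,602,000.00.
Net income = R$2,602,000.00 × (1 − 0.30) = R$1,821,400.00.
Per share: R$1,821,400.00 / 2,225,000 shares = R$0.82.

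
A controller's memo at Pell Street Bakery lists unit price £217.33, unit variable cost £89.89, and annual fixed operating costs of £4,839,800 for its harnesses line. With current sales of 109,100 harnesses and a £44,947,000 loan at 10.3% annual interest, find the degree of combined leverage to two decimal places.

3.14

Contribution at this volume is 109,100 × £127.44 = £13,903,704.00.
Operating income = contribution − fixed costs = £13,903,704.00 − £4,839,800 = £9,063,904.00. Interest = £4,629,541.00, so EBIT − I = £4,434,363.00.
Degree of total leverage = total CM / (EBIT − interest) = £13,903,704.00 / £4,434,363.00 = 3.1354.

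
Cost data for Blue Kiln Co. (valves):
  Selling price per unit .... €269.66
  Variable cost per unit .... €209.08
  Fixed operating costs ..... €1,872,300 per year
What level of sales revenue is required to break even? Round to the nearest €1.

€8,334,177

CM per unit = €269.66 − €209.08 = €60.58; CM ratio = €60.58 / €269.66 = 0.2247.
Break-even revenue = fixed costs × price ÷ CM = €1,872,300 × €269.66 ÷ €60.58 = €8,334,177.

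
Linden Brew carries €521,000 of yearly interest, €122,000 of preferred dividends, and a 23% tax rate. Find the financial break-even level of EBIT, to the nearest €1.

Grossing the preferred dividend up to pre-tax terms: €122,000 / (1 − 0.23) = €158,441.56.
EPS = 0 when EBIT covers interest plus the pre-tax preferred burden: €521,000 + €158,441.56 = €679,441.56.

€679,442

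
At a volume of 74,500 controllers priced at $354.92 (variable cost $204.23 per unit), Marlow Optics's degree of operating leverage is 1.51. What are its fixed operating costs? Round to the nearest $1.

Contribution at this volume is 74,500 × $150.69 = $11,226,405.00.
Since DOL = CM ÷ EBIT, EBIT = $11,226,405.00 ÷ 1.51 = $7,434,705.30.
And FC = contribution − EBIT = $11,226,405.00 − $7,434,705.30 = $3,791,700.

$3,791,700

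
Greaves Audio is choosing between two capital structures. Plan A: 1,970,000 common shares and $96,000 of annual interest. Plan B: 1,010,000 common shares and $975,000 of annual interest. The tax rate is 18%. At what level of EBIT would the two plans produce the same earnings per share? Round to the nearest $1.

$1,899,781

Set EPS_A = EPS_B: (EBIT − $96,000)(1 − 0.18) ÷ 1,970,000 = (EBIT − $975,000)(1 − 0.18) ÷ 1,010,000.
Cancelling (1 − t) and cross-multiplying: 1,010,000·(EBIT − 96,000) = 1,970,000·(EBIT − 975,000).
Solving, EBIT = (975,000·1,970,000 − 96,000·1,010,000) / (1,970,000 − 1,010,000) = 1,823,790,000,000 / 960,000 = 1,899,781.25.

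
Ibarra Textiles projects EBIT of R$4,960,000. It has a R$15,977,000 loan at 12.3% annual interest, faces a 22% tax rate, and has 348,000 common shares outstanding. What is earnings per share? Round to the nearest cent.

Pre-tax income = R$4,960,000 − R$1,965,171.00 = R$2,994,829.00.
Net income = R$2,994,829.00 × (1 − 0.22) = R$2,335,966.62.
Per share: R$2,335,966.62 / 348,000 shares = R$6.71.

R$6.71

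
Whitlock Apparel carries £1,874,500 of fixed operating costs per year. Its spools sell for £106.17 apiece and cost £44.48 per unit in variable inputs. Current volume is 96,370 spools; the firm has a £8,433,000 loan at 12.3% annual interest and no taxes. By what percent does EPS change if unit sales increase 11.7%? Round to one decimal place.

+22.9%

Contribution at this volume is 96,370 × £61.69 = £5,945,065.30.
EBIT = £5,945,065.30 − £1,874,500 = £4,070,565.30.
After interest of £1,037,259.00, pre-tax earnings = £3,033,306.30.
Degree of combined leverage = contribution ÷ (EBIT − I) = £5,945,065.30 ÷ £3,033,306.30 = 1.9599.
%ΔEPS = DCL × %ΔSales = 1.9599 × +11.7% = +22.9%.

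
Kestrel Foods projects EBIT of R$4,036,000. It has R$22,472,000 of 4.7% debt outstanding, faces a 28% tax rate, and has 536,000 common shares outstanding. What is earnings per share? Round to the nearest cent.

Pre-tax income = R$4,036,000 − R$1,056,184.00 = R$2,979,816.00.
Net income = R$2,979,816.00 × (1 − 0.28) = R$2,145,467.52.
EPS = R$2,145,467.52 ÷ 536,000 = R$4.00.

R$4.00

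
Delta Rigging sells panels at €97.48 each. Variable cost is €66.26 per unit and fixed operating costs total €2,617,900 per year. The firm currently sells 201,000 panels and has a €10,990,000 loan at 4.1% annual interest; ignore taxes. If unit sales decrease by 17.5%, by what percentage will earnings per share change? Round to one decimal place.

At 201,000 units, contribution = 201,000 × €31.22 = €6,275,220.00.
Subtracting fixed costs: EBIT = €6,275,220.00 − €2,617,900 = €3,657,320.00.
Interest = €450,590.00, so EBIT − I = €3,206,730.00.
DCL = total CM / (EBIT − I) = €6,275,220.00 / €3,206,730.00 = 1.9569.
EPS therefore changes by 1.9569 × (-17.5%) = -34.2%.

-34.2%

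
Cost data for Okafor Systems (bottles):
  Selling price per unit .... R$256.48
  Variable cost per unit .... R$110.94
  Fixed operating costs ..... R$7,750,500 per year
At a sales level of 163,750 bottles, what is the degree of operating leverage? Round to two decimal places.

Total contribution margin = 163,750 × R$145.54 = R$23,832,175.00.
Subtracting fixed costs: EBIT = R$23,832,175.00 − R$7,750,500 = R$16,081,675.00.
Degree of operating leverage = R$23,832,175.00 / R$16,081,675.00 = 1.4819.

1.48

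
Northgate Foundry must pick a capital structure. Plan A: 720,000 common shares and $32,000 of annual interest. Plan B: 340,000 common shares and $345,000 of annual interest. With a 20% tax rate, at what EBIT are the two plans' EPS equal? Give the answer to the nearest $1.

Set EPS_A = EPS_B: (EBIT − $32,000)(1 − 0.20) ÷ 720,000 = (EBIT − $345,000)(1 − 0.20) ÷ 340,000.
Cancelling (1 − t) and cross-multiplying: 340,000·(EBIT − 32,000) = 720,000·(EBIT − 345,000).
Solving, EBIT = (345,000·720,000 − 32,000·340,000) / (720,000 − 340,000) = 237,520,000,000 / 380,000 = 625,052.63.

$625,053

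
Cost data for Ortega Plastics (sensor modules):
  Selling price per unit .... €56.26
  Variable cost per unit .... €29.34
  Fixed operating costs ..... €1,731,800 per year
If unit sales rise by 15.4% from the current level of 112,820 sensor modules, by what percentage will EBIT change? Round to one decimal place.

+35.8%

At 112,820 units, contribution = 112,820 × €26.92 = €3,037,114.40.
Operating income = contribution − fixed costs = €3,037,114.40 − €1,731,800 = €1,305,314.40.
DOL = contribution ÷ EBIT = €3,037,114.40 ÷ €1,305,314.40 = 2.3267.
%ΔEBIT = DOL × %ΔSales = 2.3267 × +15.4% = +35.8%.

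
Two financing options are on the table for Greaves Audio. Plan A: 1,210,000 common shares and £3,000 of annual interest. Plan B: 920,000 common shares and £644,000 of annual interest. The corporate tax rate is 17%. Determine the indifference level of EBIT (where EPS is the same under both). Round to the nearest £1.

£2,677,517

Set EPS_A = EPS_B: (EBIT − £3,000)(1 − 0.17) ÷ 1,210,000 = (EBIT − £644,000)(1 − 0.17) ÷ 920,000.
The (1 − t) factor cancels: (EBIT − 3,000) × 920,000 = (EBIT − 644,000) × 1,210,000.
Solving, EBIT = (644,000·1,210,000 − 3,000·920,000) / (1,210,000 − 920,000) = 776,480,000,000 / 290,000 = 2,677,517.24.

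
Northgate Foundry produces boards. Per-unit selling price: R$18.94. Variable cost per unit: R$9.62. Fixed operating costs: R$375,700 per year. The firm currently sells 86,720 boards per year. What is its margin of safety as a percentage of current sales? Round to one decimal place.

53.5%

Unit CM = price − variable cost = R$18.94 − R$9.62 = R$9.32. Break-even units = R$375,700 ÷ R$9.32 = 40,311.16; break-even revenue = 40,311.16 × R$18.94 = R$763,493.35.
Current sales = 86,720 × R$18.94 = R$1,642,476.80.
Margin of safety = (R$1,642,476.80 − R$763,493.35) ÷ R$1,642,476.80 = 53.5%.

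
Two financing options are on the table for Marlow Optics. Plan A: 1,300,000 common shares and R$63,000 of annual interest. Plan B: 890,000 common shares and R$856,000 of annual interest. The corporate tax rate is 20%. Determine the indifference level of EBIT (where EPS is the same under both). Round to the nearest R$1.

R$2,577,390

Set EPS_A = EPS_B: (EBIT − R$63,000)(1 − 0.20) ÷ 1,300,000 = (EBIT − R$856,000)(1 − 0.20) ÷ 890,000.
Cancelling (1 − t) and cross-multiplying: 890,000·(EBIT − 63,000) = 1,300,000·(EBIT − 856,000).
Solving, EBIT = (856,000·1,300,000 − 63,000·890,000) / (1,300,000 − 890,000) = 1,056,730,000,000 / 410,000 = 2,577,390.24.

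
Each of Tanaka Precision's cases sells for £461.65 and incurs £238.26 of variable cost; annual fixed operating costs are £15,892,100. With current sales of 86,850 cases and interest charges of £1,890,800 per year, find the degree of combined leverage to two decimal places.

Contribution at this volume is 86,850 × £223.39 = £19,401,421.50.
Operating income = contribution − fixed costs = £19,401,421.50 − £15,892,100 = £3,509,321.50. Interest = £1,890,800.00.
DOL = £19,401,421.50 ÷ £3,509,321.50 = 5.5285; DFL = £3,509,321.50 ÷ £1,618,521.50 = 2.1682.
DCL = DOL × DFL = 5.5285 × 2.1682 = 11.9869.

11.99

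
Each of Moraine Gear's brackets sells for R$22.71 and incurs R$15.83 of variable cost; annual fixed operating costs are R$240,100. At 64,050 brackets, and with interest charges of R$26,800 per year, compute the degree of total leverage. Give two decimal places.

Contribution at this volume is 64,050 × R$6.88 = R$440,664.00.
Subtracting fixed costs: EBIT = R$440,664.00 − R$240,100 = R$200,564.00. Interest = R$26,800.00, so EBIT − I = R$173,764.00.
Degree of total leverage = total CM / (EBIT − interest) = R$440,664.00 / R$173,764.00 = 2.5360.

2.54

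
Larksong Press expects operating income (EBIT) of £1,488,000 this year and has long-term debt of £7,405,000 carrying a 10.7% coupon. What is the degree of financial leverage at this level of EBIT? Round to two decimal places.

Interest = £792,335.00.
Degree of financial leverage = EBIT / (EBIT − interest) = £1,488,000 / £695,665.00 = 2.1390.

2.14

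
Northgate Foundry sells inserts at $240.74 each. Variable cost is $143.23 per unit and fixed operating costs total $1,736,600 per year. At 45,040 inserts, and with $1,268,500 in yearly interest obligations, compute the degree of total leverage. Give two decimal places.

Contribution at this volume is 45,040 × $97.51 = $4,391,850.40.
Subtracting fixed costs: EBIT = $4,391,850.40 − $1,736,600 = $2,655,250.40. Interest = $1,268,500.00.
DOL = $4,391,850.40 ÷ $2,655,250.40 = 1.6540; DFL = $2,655,250.40 ÷ $1,386,750.40 = 1.9147.
Combined leverage = 1.6540 × 1.9147 = 3.1669.

3.17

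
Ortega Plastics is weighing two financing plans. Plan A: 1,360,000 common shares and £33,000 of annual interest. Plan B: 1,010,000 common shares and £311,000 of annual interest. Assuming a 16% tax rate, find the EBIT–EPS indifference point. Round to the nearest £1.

At indifference, (EBIT − 33,000)(1 − t)/1,360,000 = (EBIT − 311,000)(1 − t)/1,010,000.
Cancelling (1 − t) and cross-multiplying: 1,010,000·(EBIT − 33,000) = 1,360,000·(EBIT − 311,000).
Solving, EBIT = (311,000·1,360,000 − 33,000·1,010,000) / (1,360,000 − 1,010,000) = 389,630,000,000 / 350,000 = 1,113,228.57.

£1,113,229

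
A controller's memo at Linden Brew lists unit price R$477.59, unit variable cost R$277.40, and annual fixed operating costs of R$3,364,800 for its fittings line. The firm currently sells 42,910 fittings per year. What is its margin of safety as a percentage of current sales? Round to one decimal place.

Each unit contributes R$477.59 − R$277.40 = R$200.19. Break-even units = R$3,364,800 ÷ R$200.19 = 16,808.03; break-even revenue = 16,808.03 × R$477.59 = R$8,027,348.18.
Current sales = 42,910 × R$477.59 = R$20,493,386.90.
Margin of safety = (R$20,493,386.90 − R$8,027,348.18) ÷ R$20,493,386.90 = 60.8%.

60.8%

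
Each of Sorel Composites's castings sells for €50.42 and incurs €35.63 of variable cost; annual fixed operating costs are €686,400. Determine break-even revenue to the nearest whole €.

€2,339,979

Contribution margin per unit = €50.42 − €35.63 = €14.79, a CM ratio of €14.79 ÷ €50.42 = 0.2933.
Break-even sales = FC ÷ CM ratio = €686,400 × €50.42 / €14.79 = €2,339,979.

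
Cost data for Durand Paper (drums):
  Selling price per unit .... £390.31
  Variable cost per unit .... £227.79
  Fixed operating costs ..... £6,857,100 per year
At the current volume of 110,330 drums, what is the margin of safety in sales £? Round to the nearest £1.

£26,594,808

Contribution margin per unit = £390.31 − £227.79 = £162.52. Break-even units = £6,857,100 ÷ £162.52 = 42,192.35; break-even revenue = 42,192.35 × £390.31 = £16,468,094.39.
Actual sales revenue = 110,330 × £390.31 = £43,062,902.30.
Margin of safety = £43,062,902.30 − £16,468,094.39 = £26,594,808.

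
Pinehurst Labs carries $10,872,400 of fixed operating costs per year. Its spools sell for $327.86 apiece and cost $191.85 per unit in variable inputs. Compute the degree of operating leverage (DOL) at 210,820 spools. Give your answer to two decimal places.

Contribution at this volume is 210,820 × $136.01 = $28,673,628.20.
Subtracting fixed costs: EBIT = $28,673,628.20 − $10,872,400 = $17,801,228.20.
So DOL = total CM / EBIT = $28,673,628.20 / $17,801,228.20 = 1.6108.

1.61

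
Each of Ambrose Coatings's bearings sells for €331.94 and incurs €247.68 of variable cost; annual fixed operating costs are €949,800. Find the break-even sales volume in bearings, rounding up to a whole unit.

11,273 bearings

Each unit contributes €331.94 − €247.68 = €84.26.
Units to break even: €949,800 ÷ €84.26 = 11,272.25, rounded up to 11,273.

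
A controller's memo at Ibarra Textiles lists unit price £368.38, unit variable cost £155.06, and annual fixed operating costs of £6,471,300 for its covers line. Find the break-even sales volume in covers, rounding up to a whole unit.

30,337 covers

Each unit contributes £368.38 − £155.06 = £213.32.
Units to break even: £6,471,300 ÷ £213.32 = 30,336.11, rounded up to 30,337.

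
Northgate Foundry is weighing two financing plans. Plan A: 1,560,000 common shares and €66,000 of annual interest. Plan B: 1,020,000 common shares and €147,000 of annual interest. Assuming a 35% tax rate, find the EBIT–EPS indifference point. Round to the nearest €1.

Set EPS_A = EPS_B: (EBIT − €66,000)(1 − 0.35) ÷ 1,560,000 = (EBIT − €147,000)(1 − 0.35) ÷ 1,020,000.
The (1 − t) factor cancels: (EBIT − 66,000) × 1,020,000 = (EBIT − 147,000) × 1,560,000.
Solving, EBIT = (147,000·1,560,000 − 66,000·1,020,000) / (1,560,000 − 1,020,000) = 162,000,000,000 / 540,000 = 300,000.00.

€300,000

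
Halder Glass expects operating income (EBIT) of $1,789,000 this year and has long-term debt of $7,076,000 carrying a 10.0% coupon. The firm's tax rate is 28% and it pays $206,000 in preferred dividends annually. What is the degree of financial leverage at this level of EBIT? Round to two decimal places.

2.25

Annual interest charges come to $707,600.00.
Preferred dividends grossed up pre-tax: $206,000 / (1 − 0.28) = $286,111.11.
DFL = EBIT ÷ [EBIT − I − D_p/(1−t)] = $1,789,000 ÷ [$1,789,000 − $707,600.00 − $286,111.11] = $1,789,000 ÷ $795,288.89 = 2.2495.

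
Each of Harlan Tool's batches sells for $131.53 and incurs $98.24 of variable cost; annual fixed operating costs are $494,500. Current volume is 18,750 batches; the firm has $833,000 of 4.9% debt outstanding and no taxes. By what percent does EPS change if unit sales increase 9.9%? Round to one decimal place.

Contribution at this volume is 18,750 × $33.29 = $624,187.50.
Subtracting fixed costs: EBIT = $624,187.50 − $494,500 = $129,687.50.
After interest of $40,817.00, pre-tax earnings = $88,870.50.
Degree of combined leverage = contribution ÷ (EBIT − I) = $624,187.50 ÷ $88,870.50 = 7.0236.
EPS therefore changes by 7.0236 × (+9.9%) = +69.5%.

+69.5%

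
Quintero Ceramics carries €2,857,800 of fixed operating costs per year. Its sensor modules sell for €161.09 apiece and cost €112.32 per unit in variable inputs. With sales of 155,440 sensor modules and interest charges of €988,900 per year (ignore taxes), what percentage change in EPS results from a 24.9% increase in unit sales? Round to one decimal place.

At 155,440 units, contribution = 155,440 × €48.77 = €7,580,808.80.
EBIT = €7,580,808.80 − €2,857,800 = €4,723,008.80.
Interest = €988,900.00, so EBIT − I = €3,734,108.80.
Degree of combined leverage = contribution ÷ (EBIT − I) = €7,580,808.80 ÷ €3,734,108.80 = 2.0302.
%ΔEPS = DCL × %ΔSales = 2.0302 × +24.9% = +50.6%.

+50.6%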